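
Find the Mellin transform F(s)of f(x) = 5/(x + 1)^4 5 * gamma(s) * gamma(4 - s)/6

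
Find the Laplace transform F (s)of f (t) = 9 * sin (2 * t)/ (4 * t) 9 * atan (2/s)/4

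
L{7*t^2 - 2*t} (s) 14/s^3 - 2/s^2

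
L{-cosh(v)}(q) -q/(q^2-1)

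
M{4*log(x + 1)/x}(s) -4*pi*csc(pi*s)/(s - 1)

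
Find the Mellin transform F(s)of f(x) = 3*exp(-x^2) 3*gamma(s/2)/2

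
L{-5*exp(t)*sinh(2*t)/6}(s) -5/(3*(s - 1)^2-12)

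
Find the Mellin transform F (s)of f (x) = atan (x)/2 -pi*sec (pi*s/2)/ (4*s)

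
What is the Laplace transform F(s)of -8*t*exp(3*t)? -8/(s - 3)^2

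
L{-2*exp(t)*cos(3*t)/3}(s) 2*(1 - s)/(3*((s - 1)^2 + 9))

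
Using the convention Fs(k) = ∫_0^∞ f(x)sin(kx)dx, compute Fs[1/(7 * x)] pi/14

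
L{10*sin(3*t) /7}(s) 30/(7*(s^2 + 9) ) 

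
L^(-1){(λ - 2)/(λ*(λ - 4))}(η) exp(2*η)*cosh(2*η)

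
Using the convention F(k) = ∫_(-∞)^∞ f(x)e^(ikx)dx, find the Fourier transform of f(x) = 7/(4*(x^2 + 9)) 7*pi*exp(-3*Abs(k))/12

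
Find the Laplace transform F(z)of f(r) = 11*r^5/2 660/z^6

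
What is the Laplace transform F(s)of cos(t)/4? s/(4 * (s^2 + 1))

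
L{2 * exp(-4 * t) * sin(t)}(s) 2/((s + 4)^2 + 1)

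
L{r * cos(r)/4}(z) (z^2-1)/(4 * (z^2 + 1)^2)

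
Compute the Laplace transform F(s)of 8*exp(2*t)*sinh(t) 8/((s - 2)^2 - 1)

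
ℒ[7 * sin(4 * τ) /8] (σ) 7/(2 * (σ^2 + 16) ) 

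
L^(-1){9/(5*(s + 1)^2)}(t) 9*t*exp(-t)/5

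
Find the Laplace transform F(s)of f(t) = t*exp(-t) (s + 1)^(-2)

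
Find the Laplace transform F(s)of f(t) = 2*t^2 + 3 4/s^3 + 3/s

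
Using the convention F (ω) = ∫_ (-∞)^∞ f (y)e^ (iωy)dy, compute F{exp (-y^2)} sqrt (pi) * exp (-ω^2/4)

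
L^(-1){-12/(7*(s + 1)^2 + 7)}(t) -12*exp(-t)*sin(t)/7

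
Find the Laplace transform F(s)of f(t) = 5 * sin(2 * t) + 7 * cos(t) 7 * s/(s^2 + 1) + 10/(s^2 + 4)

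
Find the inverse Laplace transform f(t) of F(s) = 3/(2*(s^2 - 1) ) 3*sinh(t) /2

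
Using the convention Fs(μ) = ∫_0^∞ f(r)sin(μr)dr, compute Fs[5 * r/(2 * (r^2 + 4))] 5 * pi * exp(-2 * μ)/4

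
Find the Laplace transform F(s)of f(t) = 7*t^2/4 7/(2*s^3)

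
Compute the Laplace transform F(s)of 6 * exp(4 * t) 6/(s - 4)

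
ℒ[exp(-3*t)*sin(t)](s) 1/((s + 3)^2 + 1)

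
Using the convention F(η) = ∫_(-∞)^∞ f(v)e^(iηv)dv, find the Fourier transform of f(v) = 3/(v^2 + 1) 3*pi*exp(-Abs(η))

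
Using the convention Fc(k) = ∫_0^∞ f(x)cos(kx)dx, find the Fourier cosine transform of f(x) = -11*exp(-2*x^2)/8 -11*sqrt(2)*sqrt(pi)*exp(-k^2/8)/32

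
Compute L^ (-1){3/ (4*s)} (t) 3/4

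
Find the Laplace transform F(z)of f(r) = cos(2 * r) z/(z^2 + 4)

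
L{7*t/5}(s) 7/(5*s^2)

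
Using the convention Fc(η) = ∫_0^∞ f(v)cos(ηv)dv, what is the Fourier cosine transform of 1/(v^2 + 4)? pi*exp(-2*η)/4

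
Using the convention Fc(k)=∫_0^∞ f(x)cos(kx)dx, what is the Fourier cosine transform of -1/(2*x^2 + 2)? -pi*exp(-k)/4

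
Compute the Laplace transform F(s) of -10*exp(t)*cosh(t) 10*(1 - s) /(s*(s - 2) ) 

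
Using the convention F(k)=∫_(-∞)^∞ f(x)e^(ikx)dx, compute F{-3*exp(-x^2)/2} -3*sqrt(pi)*exp(-k^2/4)/2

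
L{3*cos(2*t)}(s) 3*s/(s^2 + 4)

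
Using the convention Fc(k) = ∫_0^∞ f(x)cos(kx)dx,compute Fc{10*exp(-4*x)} 40/(k^2 + 16)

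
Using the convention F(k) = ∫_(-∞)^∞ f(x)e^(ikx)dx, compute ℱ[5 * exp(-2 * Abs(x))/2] 10/(k^2 + 4)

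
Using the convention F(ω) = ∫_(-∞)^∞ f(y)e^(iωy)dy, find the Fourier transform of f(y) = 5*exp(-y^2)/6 5*sqrt(pi)*exp(-ω^2/4)/6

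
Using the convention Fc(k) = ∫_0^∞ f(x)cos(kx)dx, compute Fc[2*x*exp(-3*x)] 2*(9 - k^2)/(k^2 + 9)^2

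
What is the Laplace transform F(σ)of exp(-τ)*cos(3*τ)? (σ + 1)/((σ + 1)^2 + 9)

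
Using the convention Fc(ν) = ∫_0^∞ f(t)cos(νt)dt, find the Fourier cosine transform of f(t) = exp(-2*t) 2/(ν^2 + 4)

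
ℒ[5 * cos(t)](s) 5 * s/(s^2 + 1) 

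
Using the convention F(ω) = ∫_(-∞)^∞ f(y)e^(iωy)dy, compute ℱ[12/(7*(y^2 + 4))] 6*pi*exp(-2*Abs(ω))/7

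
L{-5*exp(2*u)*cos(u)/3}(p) 5*(2 - p)/(3*((p - 2)^2 + 1))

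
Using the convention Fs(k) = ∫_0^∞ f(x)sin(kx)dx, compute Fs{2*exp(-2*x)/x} 2*atan(k/2)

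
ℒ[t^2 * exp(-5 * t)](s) 2/(s + 5) ^3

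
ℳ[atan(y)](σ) -pi * sec(pi * σ/2) /(2 * σ) 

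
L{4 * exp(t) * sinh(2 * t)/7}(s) 8/(7 * ((s - 1)^2-4))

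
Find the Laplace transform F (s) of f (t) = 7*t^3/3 14/s^4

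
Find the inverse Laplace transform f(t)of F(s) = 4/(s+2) 4 * exp(-2 * t)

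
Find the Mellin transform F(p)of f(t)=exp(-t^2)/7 gamma(p/2)/14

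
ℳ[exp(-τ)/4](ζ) gamma(ζ)/4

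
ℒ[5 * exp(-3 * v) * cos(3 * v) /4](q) 5 * (q+3) /(4 * ((q+3) ^2+9) ) 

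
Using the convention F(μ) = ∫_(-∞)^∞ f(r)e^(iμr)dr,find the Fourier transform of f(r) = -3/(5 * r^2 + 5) -3 * pi * exp(-Abs(μ))/5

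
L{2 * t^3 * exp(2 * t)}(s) 12/(s - 2)^4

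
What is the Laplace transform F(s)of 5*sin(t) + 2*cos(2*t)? 5/(s^2 + 1) + 2*s/(s^2 + 4)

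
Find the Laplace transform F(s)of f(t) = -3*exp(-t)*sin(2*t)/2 -3/((s+1)^2+4)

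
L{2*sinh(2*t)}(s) 4/(s^2 - 4)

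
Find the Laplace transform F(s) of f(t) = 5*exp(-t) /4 5/(4*(s + 1) ) 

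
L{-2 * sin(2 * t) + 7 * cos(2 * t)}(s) 7 * s/(s^2 + 4) - 4/(s^2 + 4)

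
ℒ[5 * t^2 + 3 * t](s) 10/s^3 + 3/s^2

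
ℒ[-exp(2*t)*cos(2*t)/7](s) (2 - s)/(7*((s - 2)^2 + 4))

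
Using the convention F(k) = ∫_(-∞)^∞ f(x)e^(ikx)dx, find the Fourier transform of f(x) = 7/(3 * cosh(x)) 7 * pi/(3 * cosh(pi * k/2))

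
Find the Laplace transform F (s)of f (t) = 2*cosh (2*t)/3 2*s/ (3*(s^2 - 4))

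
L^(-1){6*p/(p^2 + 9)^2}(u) u*sin(3*u)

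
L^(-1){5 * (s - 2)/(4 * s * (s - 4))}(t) 5 * exp(2 * t) * cosh(2 * t)/4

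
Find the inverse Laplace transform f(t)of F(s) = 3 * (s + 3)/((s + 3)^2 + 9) 3 * exp(-3 * t) * cos(3 * t)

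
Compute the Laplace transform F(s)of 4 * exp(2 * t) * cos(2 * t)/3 4 * (s - 2)/(3 * ((s - 2)^2 + 4))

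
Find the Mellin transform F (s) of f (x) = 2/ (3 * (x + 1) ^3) pi * (s - 2) * (s - 1) / (3 * sin (pi * s) ) 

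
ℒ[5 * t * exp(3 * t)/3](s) 5/(3 * (s - 3)^2)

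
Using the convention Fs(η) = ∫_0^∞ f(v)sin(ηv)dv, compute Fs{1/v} pi/2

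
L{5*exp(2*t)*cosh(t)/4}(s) 5*(s - 2)/(4*((s - 2)^2 - 1))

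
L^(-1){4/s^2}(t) 4 * t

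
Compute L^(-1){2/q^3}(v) v^2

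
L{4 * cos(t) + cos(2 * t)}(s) s/(s^2 + 4) + 4 * s/(s^2 + 1)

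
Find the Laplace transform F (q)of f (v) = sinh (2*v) 2/ (q^2 - 4)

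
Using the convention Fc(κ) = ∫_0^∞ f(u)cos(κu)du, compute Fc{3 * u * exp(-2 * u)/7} 3 * (4 - κ^2)/(7 * (κ^2 + 4)^2)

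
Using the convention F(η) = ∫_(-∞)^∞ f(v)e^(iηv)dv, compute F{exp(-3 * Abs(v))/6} 1/(η^2 + 9)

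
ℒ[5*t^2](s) 10/s^3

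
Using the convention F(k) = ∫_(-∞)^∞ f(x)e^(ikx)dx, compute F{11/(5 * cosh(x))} 11 * pi/(5 * cosh(pi * k/2))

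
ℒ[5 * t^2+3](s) 10/s^3+3/s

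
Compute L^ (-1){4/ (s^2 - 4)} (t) 2*sinh (2*t)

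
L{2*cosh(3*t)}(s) 2*s/(s^2 - 9)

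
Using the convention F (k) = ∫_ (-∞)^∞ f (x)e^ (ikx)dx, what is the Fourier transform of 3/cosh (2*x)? 3*pi/ (2*cosh (pi*k/4))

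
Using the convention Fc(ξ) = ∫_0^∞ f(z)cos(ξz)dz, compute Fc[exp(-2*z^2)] sqrt(2)*sqrt(pi)*exp(-ξ^2/8)/4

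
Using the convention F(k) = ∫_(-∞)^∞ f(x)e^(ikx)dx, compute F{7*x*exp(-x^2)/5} 7*I*sqrt(pi)*k*exp(-k^2/4)/10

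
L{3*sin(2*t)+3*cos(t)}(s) 6/(s^2+4)+3*s/(s^2+1)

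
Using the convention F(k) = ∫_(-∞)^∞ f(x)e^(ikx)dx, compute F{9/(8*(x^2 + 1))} 9*pi*exp(-Abs(k))/8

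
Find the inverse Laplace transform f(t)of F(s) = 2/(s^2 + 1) 2*sin(t)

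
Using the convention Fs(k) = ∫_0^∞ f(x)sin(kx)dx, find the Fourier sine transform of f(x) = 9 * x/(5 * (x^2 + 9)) 9 * pi * exp(-3 * k)/10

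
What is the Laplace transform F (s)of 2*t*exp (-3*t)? 2/ (s + 3)^2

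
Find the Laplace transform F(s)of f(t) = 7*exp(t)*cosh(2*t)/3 7*(s - 1)/(3*((s - 1)^2-4))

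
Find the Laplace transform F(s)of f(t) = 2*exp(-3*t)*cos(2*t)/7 2*(s + 3)/(7*((s + 3)^2 + 4))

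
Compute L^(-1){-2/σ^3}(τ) -τ^2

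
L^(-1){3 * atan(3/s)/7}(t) 3 * sin(3 * t)/(7 * t)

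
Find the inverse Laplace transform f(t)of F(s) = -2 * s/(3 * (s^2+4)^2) -t * sin(2 * t)/6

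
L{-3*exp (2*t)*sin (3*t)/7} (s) -9/ (7*(s - 2)^2 + 63)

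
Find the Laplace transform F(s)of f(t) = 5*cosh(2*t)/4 5*s/(4*(s^2-4))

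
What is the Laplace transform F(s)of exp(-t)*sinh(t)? 1/(s*(s + 2))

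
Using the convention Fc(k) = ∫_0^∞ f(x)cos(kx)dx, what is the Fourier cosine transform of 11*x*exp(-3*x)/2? 11*(9 - k^2)/(2*(k^2 + 9)^2)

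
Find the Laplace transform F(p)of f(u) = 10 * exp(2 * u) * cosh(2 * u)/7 10 * (p - 2)/(7 * p * (p - 4))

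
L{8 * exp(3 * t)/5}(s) 8/(5 * (s - 3))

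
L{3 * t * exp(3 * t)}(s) 3/(s - 3)^2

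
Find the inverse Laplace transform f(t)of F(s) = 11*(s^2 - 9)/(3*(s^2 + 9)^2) 11*t*cos(3*t)/3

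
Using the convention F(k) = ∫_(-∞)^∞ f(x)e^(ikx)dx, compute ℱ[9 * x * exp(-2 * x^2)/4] 9 * sqrt(2) * I * sqrt(pi) * k * exp(-k^2/8)/32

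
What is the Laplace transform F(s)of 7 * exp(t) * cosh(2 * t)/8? 7 * (s - 1)/(8 * ((s - 1)^2 - 4))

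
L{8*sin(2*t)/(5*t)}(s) 8*atan(2/s)/5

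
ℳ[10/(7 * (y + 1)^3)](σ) 5 * pi * (σ - 2) * (σ - 1)/(7 * sin(pi * σ))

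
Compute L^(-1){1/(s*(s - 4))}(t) exp(2*t)*sinh(2*t)/2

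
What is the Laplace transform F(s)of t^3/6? s^(-4)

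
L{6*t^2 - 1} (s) 12/s^3 - 1/s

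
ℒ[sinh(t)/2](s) 1/(2*(s^2 - 1))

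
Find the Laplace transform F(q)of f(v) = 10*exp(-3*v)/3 10/(3*(q + 3))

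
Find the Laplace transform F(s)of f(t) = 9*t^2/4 9/(2*s^3)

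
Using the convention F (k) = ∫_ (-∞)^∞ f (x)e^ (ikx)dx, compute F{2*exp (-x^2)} 2*sqrt (pi)*exp (-k^2/4)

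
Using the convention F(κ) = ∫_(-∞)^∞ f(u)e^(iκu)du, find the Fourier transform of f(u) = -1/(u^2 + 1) -pi * exp(-Abs(κ))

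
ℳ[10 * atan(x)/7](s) -5 * pi * sec(pi * s/2)/(7 * s)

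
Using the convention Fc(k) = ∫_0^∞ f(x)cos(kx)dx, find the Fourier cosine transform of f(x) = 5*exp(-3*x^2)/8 5*sqrt(3)*sqrt(pi)*exp(-k^2/12)/48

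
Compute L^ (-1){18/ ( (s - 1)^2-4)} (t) 9*exp (t)*sinh (2*t)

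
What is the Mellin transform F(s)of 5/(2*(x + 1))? 5*pi*csc(pi*s)/2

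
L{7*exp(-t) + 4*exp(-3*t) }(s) 7/(s + 1) + 4/(s + 3) 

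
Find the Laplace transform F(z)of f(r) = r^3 6/z^4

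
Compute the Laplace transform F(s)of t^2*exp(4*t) 2/(s - 4)^3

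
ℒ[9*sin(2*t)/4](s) 9/(2*(s^2 + 4))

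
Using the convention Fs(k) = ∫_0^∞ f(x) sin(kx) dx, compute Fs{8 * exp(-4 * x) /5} 8 * k/(5 * (k^2 + 16) ) 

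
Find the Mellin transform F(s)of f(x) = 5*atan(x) -5*pi*sec(pi*s/2)/(2*s)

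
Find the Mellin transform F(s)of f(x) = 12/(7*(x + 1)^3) 6*pi*(s - 2)*(s - 1)/(7*sin(pi*s))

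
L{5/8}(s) 5/(8*s)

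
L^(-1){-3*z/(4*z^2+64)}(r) -3*cos(4*r)/4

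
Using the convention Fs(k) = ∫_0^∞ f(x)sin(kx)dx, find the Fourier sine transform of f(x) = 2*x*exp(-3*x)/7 12*k/(7*(k^2 + 9)^2)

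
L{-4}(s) -4/s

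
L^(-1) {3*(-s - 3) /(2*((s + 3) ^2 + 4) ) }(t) -3*exp(-3*t)*cos(2*t) /2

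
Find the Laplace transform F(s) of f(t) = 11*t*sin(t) 22*s/(s^2 + 1) ^2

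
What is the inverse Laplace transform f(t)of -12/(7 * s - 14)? -12 * exp(2 * t)/7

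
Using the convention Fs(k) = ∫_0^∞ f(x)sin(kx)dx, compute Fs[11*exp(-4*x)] 11*k/(k^2 + 16)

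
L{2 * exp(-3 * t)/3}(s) 2/(3 * (s + 3))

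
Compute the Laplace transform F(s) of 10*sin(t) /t 10*atan(1/s) 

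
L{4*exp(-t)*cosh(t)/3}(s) 4*(s + 1)/(3*s*(s + 2))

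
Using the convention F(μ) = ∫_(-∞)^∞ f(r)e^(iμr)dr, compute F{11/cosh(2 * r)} 11 * pi/(2 * cosh(pi * μ/4))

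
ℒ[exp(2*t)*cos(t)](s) (s - 2)/((s - 2)^2 + 1)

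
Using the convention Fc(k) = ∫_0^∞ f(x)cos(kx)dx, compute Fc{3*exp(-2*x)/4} 3/(2*(k^2 + 4))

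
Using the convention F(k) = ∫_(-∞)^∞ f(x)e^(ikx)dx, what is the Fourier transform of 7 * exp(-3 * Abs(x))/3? 14/(k^2 + 9)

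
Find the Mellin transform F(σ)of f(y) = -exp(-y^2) -gamma(σ/2)/2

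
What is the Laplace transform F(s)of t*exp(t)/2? 1/(2*(s - 1)^2)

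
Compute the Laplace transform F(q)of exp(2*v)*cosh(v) (q - 2)/((q - 2)^2 - 1)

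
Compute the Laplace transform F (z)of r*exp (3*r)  (z - 3)^ (-2)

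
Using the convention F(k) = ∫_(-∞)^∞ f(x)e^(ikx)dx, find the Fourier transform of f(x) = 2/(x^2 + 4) pi*exp(-2*Abs(k))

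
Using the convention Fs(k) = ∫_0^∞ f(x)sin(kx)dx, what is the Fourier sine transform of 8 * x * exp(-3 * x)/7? 48 * k/(7 * (k^2+9)^2)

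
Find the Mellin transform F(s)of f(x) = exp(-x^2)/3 gamma(s/2)/6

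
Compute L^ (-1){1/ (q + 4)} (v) exp (-4 * v)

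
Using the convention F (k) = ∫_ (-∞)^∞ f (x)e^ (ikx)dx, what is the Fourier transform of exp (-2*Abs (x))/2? 2/ (k^2 + 4)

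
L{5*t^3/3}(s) 10/s^4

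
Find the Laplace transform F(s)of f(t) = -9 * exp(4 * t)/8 -9/(8 * s - 32)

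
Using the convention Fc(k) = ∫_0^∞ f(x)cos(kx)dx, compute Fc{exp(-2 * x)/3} 2/(3 * (k^2 + 4))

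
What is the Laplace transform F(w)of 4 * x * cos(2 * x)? 4 * (w^2 - 4)/(w^2+4)^2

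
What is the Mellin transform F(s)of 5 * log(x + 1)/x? -5 * pi * csc(pi * s)/(s - 1)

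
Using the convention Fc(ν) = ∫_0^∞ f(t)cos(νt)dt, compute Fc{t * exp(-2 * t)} (4 - ν^2)/(ν^2+4)^2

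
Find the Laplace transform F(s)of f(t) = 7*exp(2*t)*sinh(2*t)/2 7/(s*(s - 4))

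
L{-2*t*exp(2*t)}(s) -2/(s - 2)^2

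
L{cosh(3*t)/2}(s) s/(2*(s^2 - 9))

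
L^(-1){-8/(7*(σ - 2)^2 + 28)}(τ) -4*exp(2*τ)*sin(2*τ)/7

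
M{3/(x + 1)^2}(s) -3 * pi * (s - 1)/sin(pi * s)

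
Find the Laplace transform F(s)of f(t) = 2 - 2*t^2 2/s - 4/s^3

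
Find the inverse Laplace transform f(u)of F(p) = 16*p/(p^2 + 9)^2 8*u*sin(3*u)/3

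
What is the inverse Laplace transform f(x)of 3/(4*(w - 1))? 3*exp(x)/4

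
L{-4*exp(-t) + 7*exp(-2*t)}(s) 7/(s + 2) - 4/(s + 1)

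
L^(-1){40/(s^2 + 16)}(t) 10 * sin(4 * t)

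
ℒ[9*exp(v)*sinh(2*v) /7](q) 18/(7*((q - 1) ^2-4) ) 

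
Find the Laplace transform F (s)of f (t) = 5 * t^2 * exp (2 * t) 10/ (s - 2)^3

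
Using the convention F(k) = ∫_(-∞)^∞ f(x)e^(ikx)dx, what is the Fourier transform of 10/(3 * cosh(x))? 10 * pi/(3 * cosh(pi * k/2))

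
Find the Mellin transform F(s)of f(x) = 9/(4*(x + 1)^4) 3*gamma(s)*gamma(4 - s)/8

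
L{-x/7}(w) -1/(7*w^2)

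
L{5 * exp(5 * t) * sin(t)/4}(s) 5/(4 * ((s - 5)^2+1))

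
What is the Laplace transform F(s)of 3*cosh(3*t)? 3*s/(s^2 - 9)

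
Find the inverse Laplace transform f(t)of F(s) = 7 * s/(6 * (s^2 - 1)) 7 * cosh(t)/6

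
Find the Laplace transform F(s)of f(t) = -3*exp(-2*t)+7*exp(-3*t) 7/(s+3) - 3/(s+2)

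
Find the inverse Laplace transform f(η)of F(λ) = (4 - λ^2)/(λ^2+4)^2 -η*cos(2*η)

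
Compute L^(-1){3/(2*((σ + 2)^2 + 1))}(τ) 3*exp(-2*τ)*sin(τ)/2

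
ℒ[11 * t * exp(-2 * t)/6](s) 11/(6 * (s + 2)^2)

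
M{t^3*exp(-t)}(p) gamma(p + 3)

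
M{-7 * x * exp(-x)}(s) -7 * gamma(s + 1)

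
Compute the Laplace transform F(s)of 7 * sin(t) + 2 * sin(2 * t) 7/(s^2 + 1) + 4/(s^2 + 4)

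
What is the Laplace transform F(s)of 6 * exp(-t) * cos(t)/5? 6 * (s + 1)/(5 * ((s + 1)^2 + 1))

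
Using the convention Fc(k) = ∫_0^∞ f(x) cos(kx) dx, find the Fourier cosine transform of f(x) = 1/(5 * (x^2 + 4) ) pi * exp(-2 * k) /20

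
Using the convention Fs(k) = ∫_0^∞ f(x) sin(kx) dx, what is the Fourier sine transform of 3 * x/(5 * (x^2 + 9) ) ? 3 * pi * exp(-3 * k) /10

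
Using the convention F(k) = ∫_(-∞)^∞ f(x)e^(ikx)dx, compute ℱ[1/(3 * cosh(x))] pi/(3 * cosh(pi * k/2))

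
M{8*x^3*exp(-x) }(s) 8*gamma(s + 3) 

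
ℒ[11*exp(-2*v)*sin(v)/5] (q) 11/(5*((q + 2)^2 + 1))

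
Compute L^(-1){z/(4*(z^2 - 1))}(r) cosh(r)/4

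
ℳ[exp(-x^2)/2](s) gamma(s/2)/4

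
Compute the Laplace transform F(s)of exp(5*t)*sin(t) 1/((s - 5)^2 + 1)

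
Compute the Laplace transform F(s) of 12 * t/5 12/(5 * s^2) 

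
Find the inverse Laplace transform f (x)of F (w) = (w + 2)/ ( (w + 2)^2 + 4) exp (-2*x)*cos (2*x)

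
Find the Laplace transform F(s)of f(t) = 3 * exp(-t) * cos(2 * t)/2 3 * (s + 1)/(2 * ((s + 1)^2 + 4))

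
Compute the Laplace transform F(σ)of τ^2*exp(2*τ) 2/(σ - 2)^3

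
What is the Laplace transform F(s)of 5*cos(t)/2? 5*s/(2*(s^2+1))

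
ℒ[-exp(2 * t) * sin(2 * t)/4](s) -1/(2 * (s - 2)^2 + 8)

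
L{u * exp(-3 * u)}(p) (p + 3)^(-2)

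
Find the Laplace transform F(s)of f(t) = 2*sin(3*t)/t 2*atan(3/s)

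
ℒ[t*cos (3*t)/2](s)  (s^2 - 9)/ (2*(s^2 + 9)^2)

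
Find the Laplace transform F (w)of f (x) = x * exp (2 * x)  (w - 2)^ (-2)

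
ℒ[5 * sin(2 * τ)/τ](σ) 5 * atan(2/σ)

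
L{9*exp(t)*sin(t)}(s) 9/((s - 1)^2 + 1)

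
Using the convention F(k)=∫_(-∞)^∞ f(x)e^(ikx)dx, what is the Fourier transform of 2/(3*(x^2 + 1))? 2*pi*exp(-Abs(k))/3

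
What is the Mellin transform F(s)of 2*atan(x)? -pi*sec(pi*s/2)/s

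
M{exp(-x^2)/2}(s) gamma(s/2)/4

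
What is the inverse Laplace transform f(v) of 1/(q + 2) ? exp(-2 * v) 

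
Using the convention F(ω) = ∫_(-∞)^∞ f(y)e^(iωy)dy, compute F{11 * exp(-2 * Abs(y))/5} 44/(5 * (ω^2+4))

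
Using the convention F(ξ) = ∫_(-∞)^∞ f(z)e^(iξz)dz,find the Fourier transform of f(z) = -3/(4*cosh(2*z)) -3*pi/(8*cosh(pi*ξ/4))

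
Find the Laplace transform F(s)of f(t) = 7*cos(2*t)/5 7*s/(5*(s^2 + 4))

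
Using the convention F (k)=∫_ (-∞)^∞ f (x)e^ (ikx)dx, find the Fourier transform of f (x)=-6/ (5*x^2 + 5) -6*pi*exp (-Abs (k))/5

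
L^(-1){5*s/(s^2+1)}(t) 5*cos(t)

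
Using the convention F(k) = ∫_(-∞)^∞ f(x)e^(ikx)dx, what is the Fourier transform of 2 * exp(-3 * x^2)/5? 2 * sqrt(3) * sqrt(pi) * exp(-k^2/12)/15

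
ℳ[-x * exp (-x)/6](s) -gamma (s+1)/6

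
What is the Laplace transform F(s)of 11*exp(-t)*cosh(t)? 11*(s + 1)/(s*(s + 2))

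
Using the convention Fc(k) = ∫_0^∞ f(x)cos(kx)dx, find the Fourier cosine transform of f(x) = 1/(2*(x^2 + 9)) pi*exp(-3*k)/12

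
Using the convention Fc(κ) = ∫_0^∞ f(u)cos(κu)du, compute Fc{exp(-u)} 1/(κ^2 + 1)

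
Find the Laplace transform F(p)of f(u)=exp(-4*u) 1/(p + 4)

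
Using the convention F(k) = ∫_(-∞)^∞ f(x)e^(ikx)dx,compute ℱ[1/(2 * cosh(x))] pi/(2 * cosh(pi * k/2))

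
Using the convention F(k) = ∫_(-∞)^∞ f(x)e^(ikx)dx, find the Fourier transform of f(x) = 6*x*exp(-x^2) 3*I*sqrt(pi)*k*exp(-k^2/4)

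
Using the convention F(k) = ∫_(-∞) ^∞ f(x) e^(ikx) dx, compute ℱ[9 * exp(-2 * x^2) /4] 9 * sqrt(2) * sqrt(pi) * exp(-k^2/8) /8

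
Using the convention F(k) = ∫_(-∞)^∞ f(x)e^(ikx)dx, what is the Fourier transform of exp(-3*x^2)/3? sqrt(3)*sqrt(pi)*exp(-k^2/12)/9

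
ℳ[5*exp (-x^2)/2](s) 5*gamma (s/2)/4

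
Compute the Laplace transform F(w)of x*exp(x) (w - 1)^(-2)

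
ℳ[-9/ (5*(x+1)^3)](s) -9*pi*(s - 2)*(s - 1)/ (10*sin (pi*s))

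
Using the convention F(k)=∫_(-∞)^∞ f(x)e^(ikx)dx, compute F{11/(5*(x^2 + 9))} 11*pi*exp(-3*Abs(k))/15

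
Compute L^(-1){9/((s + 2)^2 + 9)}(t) 3*exp(-2*t)*sin(3*t)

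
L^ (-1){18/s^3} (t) 9 * t^2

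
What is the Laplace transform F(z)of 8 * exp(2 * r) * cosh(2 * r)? 8 * (z - 2)/(z * (z - 4))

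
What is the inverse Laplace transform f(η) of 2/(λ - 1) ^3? η^2*exp(η) 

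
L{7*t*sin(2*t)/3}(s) 28*s/(3*(s^2 + 4)^2)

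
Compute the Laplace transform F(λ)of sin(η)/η atan(1/λ)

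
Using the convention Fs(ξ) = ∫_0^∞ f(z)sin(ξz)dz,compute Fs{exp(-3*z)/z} atan(ξ/3)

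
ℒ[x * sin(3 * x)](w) 6 * w/(w^2 + 9)^2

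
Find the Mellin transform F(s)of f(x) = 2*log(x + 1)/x -2*pi*csc(pi*s)/(s - 1)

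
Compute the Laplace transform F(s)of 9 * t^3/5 54/(5 * s^4)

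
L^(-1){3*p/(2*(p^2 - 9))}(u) 3*cosh(3*u)/2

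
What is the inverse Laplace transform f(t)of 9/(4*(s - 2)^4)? 3*t^3*exp(2*t)/8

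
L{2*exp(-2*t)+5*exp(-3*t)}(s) 2/(s+2)+5/(s+3)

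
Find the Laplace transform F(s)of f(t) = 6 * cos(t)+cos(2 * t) 6 * s/(s^2+1)+s/(s^2+4)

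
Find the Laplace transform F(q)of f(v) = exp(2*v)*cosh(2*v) (q - 2)/(q*(q - 4))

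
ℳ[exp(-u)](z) gamma(z)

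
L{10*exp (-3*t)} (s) 10/ (s + 3)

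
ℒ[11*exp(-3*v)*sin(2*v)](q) 22/((q + 3)^2 + 4)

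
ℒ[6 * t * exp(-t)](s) 6/(s + 1)^2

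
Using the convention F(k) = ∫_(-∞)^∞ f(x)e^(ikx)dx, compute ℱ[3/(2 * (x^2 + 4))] 3 * pi * exp(-2 * Abs(k))/4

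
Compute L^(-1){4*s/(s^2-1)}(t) 4*cosh(t)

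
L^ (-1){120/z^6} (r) r^5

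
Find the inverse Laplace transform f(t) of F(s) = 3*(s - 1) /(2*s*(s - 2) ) 3*exp(t)*cosh(t) /2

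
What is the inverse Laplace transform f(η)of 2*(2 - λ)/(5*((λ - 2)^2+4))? -2*exp(2*η)*cos(2*η)/5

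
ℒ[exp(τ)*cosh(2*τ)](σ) (σ - 1)/((σ - 1)^2 - 4)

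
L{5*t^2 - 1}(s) 10/s^3 - 1/s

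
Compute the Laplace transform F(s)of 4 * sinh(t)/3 4/(3 * (s^2 - 1))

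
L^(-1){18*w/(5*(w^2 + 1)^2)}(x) 9*x*sin(x)/5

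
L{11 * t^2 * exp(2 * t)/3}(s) 22/(3 * (s - 2)^3)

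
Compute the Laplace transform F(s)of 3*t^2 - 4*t 6/s^3 - 4/s^2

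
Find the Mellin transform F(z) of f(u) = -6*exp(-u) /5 -6*gamma(z) /5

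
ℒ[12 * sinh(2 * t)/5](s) 24/(5 * (s^2-4))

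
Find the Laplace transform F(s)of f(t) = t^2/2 s^(-3)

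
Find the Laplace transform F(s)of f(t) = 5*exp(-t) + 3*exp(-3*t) 3/(s + 3) + 5/(s + 1)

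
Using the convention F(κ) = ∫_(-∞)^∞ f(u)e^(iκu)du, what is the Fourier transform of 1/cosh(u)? pi/cosh(pi*κ/2)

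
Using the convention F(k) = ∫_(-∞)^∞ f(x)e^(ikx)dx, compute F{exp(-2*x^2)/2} sqrt(2)*sqrt(pi)*exp(-k^2/8)/4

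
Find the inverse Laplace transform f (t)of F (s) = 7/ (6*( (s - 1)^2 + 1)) 7*exp (t)*sin (t)/6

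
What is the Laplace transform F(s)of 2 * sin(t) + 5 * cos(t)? 2/(s^2 + 1) + 5 * s/(s^2 + 1)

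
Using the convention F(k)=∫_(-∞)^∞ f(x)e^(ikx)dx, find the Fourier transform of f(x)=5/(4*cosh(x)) 5*pi/(4*cosh(pi*k/2))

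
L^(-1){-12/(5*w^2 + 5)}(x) -12*sin(x)/5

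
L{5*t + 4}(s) 4/s + 5/s^2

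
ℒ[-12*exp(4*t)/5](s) -12/(5*s - 20)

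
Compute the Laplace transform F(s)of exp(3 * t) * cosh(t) (s - 3)/((s - 3)^2 - 1)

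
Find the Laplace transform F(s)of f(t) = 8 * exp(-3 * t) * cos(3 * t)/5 8 * (s + 3)/(5 * ((s + 3)^2 + 9))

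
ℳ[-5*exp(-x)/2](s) -5*gamma(s)/2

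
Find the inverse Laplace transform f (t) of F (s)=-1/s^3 -t^2/2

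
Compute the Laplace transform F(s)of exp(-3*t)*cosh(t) (s + 3)/((s + 3)^2-1)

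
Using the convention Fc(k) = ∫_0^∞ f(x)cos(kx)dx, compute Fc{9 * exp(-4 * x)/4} 9/(k^2 + 16)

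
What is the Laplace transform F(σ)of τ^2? 2/σ^3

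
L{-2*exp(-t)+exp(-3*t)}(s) 1/(s+3) - 2/(s+1)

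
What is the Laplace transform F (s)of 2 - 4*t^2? 2/s - 8/s^3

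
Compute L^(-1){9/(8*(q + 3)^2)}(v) 9*v*exp(-3*v)/8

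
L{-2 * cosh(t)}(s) -2 * s/(s^2-1)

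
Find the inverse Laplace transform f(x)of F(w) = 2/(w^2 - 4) sinh(2*x)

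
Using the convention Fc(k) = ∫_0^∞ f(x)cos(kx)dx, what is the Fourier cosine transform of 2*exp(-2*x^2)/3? sqrt(2)*sqrt(pi)*exp(-k^2/8)/6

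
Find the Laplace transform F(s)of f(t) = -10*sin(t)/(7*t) -10*atan(1/s)/7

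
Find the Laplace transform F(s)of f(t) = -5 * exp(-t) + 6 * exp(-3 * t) 6/(s + 3) - 5/(s + 1)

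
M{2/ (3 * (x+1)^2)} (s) -2 * pi * (s - 1)/ (3 * sin (pi * s))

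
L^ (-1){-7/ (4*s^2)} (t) -7*t/4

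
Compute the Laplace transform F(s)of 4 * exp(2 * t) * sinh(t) 4/((s - 2)^2 - 1)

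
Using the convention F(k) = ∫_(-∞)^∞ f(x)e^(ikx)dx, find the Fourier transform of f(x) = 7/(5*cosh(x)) 7*pi/(5*cosh(pi*k/2))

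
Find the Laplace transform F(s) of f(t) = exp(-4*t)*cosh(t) (s+4) /((s+4) ^2 - 1) 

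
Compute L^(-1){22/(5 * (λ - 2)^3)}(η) 11 * η^2 * exp(2 * η)/5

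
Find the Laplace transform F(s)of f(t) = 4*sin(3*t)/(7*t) 4*atan(3/s)/7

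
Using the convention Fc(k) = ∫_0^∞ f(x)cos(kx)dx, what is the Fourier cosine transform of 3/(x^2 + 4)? 3*pi*exp(-2*k)/4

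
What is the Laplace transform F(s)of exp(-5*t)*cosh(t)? (s + 5)/((s + 5)^2-1)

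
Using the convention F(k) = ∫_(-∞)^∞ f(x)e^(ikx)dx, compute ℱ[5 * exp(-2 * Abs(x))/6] 10/(3 * (k^2 + 4))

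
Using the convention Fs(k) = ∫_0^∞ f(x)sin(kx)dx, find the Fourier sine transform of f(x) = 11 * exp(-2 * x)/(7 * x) 11 * atan(k/2)/7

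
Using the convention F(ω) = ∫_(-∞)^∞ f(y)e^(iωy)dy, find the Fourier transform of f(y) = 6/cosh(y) 6 * pi/cosh(pi * ω/2)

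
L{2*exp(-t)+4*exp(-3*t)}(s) 2/(s+1)+4/(s+3)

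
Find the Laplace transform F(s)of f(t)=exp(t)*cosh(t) (s - 1)/(s*(s - 2))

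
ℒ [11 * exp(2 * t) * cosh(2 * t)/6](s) 11 * (s - 2)/(6 * s * (s - 4))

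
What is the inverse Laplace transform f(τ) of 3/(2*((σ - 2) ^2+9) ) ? exp(2*τ)*sin(3*τ) /2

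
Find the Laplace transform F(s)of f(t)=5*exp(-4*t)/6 5/(6*(s+4))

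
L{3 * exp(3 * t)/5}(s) 3/(5 * (s - 3))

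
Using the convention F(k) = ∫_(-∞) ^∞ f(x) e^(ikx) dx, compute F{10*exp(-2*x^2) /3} 5*sqrt(2)*sqrt(pi)*exp(-k^2/8) /3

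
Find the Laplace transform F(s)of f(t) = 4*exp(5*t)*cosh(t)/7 4*(s - 5)/(7*((s - 5)^2 - 1))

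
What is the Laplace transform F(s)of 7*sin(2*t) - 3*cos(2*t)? 14/(s^2 + 4) - 3*s/(s^2 + 4)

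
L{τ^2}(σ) 2/σ^3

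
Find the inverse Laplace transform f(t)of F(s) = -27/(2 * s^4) -9 * t^3/4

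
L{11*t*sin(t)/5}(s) 22*s/(5*(s^2 + 1)^2)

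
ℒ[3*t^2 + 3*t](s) 6/s^3 + 3/s^2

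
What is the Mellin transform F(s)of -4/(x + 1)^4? 2*pi*(s - 3)*(s - 2)*(s - 1)/(3*sin(pi*s))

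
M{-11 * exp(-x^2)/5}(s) -11 * gamma(s/2)/10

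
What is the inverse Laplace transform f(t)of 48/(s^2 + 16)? 12*sin(4*t)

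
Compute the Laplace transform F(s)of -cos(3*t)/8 -s/(8*s^2 + 72)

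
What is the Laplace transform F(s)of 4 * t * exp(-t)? 4/(s+1)^2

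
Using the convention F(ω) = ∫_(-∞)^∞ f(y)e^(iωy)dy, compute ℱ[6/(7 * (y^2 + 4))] 3 * pi * exp(-2 * Abs(ω))/7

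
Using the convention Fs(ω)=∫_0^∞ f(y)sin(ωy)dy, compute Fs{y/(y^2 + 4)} pi * exp(-2 * ω)/2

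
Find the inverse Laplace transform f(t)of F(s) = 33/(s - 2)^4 11 * t^3 * exp(2 * t)/2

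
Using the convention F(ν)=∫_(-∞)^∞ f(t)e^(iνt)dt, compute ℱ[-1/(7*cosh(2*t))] -pi/(14*cosh(pi*ν/4))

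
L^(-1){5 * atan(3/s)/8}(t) 5 * sin(3 * t)/(8 * t)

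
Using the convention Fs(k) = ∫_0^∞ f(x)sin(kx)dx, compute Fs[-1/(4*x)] -pi/8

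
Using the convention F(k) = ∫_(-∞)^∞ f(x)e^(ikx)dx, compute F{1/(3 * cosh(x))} pi/(3 * cosh(pi * k/2))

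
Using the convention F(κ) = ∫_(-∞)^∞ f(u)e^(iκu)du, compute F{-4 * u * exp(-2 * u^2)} -sqrt(2) * I * sqrt(pi) * κ * exp(-κ^2/8)/2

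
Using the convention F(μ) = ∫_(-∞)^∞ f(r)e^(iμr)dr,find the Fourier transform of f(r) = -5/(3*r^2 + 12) -5*pi*exp(-2*Abs(μ))/6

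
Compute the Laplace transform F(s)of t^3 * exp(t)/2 3/(s - 1)^4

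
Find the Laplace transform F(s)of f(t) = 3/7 3/(7 * s)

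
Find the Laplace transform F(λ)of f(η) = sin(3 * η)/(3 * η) atan(3/λ)/3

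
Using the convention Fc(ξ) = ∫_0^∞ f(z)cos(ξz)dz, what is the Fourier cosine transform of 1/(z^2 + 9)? pi*exp(-3*ξ)/6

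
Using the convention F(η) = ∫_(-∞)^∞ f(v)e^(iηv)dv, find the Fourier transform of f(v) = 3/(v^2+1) 3*pi*exp(-Abs(η))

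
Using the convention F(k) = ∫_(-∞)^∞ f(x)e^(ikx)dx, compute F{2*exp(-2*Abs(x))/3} 8/(3*(k^2 + 4))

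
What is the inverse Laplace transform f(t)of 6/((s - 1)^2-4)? 3*exp(t)*sinh(2*t)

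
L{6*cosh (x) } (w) 6*w/ (w^2 - 1) 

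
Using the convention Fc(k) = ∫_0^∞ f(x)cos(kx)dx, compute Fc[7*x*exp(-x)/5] 7*(1 - k^2)/(5*(k^2 + 1)^2)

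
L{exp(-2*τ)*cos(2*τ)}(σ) (σ + 2)/((σ + 2)^2 + 4)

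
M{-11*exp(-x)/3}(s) -11*gamma(s)/3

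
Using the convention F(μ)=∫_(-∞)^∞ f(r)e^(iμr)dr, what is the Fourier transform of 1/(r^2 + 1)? pi * exp(-Abs(μ))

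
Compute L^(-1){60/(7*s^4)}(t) 10*t^3/7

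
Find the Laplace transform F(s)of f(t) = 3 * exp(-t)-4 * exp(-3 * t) 3/(s + 1)-4/(s + 3)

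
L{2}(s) 2/s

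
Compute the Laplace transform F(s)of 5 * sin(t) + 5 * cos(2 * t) 5 * s/(s^2 + 4) + 5/(s^2 + 1)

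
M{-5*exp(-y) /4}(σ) -5*gamma(σ) /4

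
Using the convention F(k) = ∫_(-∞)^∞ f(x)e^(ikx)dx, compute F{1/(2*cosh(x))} pi/(2*cosh(pi*k/2))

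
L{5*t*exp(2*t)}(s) 5/(s - 2)^2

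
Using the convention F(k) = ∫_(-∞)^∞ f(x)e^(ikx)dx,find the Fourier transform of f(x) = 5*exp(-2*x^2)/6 5*sqrt(2)*sqrt(pi)*exp(-k^2/8)/12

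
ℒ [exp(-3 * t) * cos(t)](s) (s + 3)/((s + 3)^2 + 1)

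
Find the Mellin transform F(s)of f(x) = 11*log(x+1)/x -11*pi*csc(pi*s)/(s - 1)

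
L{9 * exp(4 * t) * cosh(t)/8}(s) 9 * (s - 4)/(8 * ((s - 4)^2 - 1))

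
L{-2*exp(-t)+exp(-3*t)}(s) 1/(s+3)-2/(s+1)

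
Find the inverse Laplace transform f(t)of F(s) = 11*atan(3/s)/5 11*sin(3*t)/(5*t)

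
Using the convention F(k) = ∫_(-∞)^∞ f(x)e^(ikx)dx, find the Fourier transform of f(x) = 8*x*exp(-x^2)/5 4*I*sqrt(pi)*k*exp(-k^2/4)/5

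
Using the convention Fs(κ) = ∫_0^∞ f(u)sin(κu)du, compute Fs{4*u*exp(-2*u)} 16*κ/(κ^2 + 4)^2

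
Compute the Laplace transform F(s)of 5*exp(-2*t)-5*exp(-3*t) 5/(s + 2)-5/(s + 3)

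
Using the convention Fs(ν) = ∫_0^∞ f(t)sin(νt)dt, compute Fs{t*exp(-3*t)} 6*ν/(ν^2 + 9)^2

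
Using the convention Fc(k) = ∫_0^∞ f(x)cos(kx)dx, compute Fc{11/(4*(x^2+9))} 11*pi*exp(-3*k)/24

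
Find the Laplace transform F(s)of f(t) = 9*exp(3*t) 9/(s - 3)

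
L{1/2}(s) 1/(2 * s)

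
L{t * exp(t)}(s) (s - 1)^(-2)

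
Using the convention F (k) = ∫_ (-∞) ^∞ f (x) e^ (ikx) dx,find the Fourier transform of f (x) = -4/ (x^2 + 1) -4*pi*exp (-Abs (k) ) 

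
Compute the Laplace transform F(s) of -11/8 -11/(8 * s) 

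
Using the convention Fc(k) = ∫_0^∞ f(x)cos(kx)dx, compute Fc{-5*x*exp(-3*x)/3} 5*(k^2 - 9)/(3*(k^2 + 9)^2)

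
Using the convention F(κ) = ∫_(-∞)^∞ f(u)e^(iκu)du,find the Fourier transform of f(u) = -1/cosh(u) -pi/cosh(pi * κ/2)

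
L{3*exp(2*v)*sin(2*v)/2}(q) 3/((q - 2)^2 + 4)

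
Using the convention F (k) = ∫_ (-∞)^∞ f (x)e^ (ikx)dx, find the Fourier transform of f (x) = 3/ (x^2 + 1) 3 * pi * exp (-Abs (k))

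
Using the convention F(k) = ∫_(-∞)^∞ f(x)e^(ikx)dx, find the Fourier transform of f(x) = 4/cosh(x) 4*pi/cosh(pi*k/2)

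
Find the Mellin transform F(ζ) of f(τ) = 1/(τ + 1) pi * csc(pi * ζ) 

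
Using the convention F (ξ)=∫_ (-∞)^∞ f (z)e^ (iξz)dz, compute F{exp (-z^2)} sqrt (pi) * exp (-ξ^2/4)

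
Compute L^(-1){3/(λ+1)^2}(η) 3 * η * exp(-η)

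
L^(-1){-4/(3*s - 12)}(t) -4*exp(4*t)/3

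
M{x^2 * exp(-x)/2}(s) gamma(s + 2)/2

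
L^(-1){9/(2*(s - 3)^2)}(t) 9*t*exp(3*t)/2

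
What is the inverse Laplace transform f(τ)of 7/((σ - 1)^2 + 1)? 7 * exp(τ) * sin(τ)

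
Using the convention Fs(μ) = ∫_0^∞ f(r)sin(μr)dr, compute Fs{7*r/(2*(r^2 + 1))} 7*pi*exp(-μ)/4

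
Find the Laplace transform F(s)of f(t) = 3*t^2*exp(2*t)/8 3/(4*(s - 2)^3)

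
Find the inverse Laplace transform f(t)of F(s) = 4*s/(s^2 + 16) 4*cos(4*t)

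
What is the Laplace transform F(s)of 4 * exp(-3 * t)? 4/(s + 3)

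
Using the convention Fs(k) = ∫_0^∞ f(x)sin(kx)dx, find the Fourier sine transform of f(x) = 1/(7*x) pi/14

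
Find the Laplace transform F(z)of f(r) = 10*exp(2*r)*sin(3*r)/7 30/(7*((z - 2)^2+9))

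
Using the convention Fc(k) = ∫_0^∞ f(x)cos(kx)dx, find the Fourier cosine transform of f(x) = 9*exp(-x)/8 9/(8*(k^2 + 1))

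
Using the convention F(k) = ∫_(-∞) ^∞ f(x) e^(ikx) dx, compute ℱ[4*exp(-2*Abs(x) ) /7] 16/(7*(k^2 + 4) ) 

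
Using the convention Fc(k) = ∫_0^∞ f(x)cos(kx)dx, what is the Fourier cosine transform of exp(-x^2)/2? sqrt(pi) * exp(-k^2/4)/4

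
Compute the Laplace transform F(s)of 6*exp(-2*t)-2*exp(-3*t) 6/(s + 2)-2/(s + 3)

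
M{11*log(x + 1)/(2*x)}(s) -11*pi*csc(pi*s)/(2*s - 2)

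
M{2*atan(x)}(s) -pi*sec(pi*s/2)/s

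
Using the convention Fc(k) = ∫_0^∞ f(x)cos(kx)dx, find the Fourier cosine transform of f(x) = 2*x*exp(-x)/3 2*(1 - k^2)/(3*(k^2 + 1)^2)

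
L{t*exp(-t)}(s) (s + 1)^(-2)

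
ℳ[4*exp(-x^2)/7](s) 2*gamma(s/2)/7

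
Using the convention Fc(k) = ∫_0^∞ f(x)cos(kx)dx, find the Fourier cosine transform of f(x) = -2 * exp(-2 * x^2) -sqrt(2) * sqrt(pi) * exp(-k^2/8)/2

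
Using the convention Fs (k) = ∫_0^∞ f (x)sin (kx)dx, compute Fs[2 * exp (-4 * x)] 2 * k/ (k^2 + 16)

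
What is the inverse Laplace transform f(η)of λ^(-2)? η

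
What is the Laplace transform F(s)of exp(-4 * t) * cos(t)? (s + 4)/((s + 4)^2 + 1)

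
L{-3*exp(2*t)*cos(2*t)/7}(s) 3*(2 - s)/(7*((s - 2)^2 + 4))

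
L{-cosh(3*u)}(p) -p/(p^2 - 9)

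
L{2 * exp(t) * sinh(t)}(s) 2/(s * (s - 2))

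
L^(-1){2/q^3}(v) v^2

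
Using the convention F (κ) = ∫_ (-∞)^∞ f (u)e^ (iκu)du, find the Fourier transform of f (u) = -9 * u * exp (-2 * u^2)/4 -9 * sqrt (2) * I * sqrt (pi) * κ * exp (-κ^2/8)/32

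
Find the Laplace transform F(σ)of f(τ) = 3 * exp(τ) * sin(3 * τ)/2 9/(2 * ((σ - 1)^2 + 9))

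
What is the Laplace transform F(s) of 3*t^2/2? 3/s^3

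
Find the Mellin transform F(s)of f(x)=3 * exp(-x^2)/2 3 * gamma(s/2)/4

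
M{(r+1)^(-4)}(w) gamma(w) * gamma(4 - w)/6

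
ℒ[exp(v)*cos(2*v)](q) (q - 1)/((q - 1)^2 + 4)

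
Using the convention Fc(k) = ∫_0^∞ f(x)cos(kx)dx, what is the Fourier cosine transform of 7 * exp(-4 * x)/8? 7/(2 * (k^2 + 16))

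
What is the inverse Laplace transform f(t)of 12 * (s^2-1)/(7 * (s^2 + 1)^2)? 12 * t * cos(t)/7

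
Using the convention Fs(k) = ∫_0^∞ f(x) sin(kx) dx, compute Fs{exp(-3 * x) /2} k/(2 * (k^2 + 9) ) 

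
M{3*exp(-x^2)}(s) 3*gamma(s/2)/2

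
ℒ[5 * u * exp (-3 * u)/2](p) 5/ (2 * (p + 3)^2)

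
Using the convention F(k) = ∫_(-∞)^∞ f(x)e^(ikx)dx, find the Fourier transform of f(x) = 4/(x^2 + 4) 2 * pi * exp(-2 * Abs(k))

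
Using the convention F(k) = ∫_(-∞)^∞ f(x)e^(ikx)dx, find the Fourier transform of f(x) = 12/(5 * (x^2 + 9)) 4 * pi * exp(-3 * Abs(k))/5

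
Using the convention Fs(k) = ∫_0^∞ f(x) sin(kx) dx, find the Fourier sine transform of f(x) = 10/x 5 * pi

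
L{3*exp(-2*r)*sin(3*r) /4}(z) 9/(4*((z + 2) ^2 + 9) ) 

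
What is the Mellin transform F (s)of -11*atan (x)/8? 11*pi*sec (pi*s/2)/ (16*s)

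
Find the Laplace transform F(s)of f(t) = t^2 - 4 2/s^3 - 4/s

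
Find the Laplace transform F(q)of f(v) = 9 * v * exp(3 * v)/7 9/(7 * (q - 3)^2)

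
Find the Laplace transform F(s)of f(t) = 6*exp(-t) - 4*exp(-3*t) 6/(s + 1) - 4/(s + 3)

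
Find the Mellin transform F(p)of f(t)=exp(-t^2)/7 gamma(p/2)/14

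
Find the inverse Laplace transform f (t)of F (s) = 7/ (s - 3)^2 7 * t * exp (3 * t)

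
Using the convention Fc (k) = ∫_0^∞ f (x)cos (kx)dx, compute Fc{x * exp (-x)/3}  (1 - k^2)/ (3 * (k^2 + 1)^2)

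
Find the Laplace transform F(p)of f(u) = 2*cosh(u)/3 2*p/(3*(p^2-1))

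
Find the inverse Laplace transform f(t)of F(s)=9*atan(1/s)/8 9*sin(t)/(8*t)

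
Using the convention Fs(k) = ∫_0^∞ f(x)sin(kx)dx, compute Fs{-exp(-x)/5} -k/(5 * k^2 + 5)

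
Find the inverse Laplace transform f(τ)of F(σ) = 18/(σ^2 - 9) 6 * sinh(3 * τ)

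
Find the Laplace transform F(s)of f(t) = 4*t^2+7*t 7/s^2+8/s^3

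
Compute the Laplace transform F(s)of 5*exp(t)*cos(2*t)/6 5*(s - 1)/(6*((s - 1)^2 + 4))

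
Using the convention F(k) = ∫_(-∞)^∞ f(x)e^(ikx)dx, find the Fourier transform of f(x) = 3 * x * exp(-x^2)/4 3 * I * sqrt(pi) * k * exp(-k^2/4)/8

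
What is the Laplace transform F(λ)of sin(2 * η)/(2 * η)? atan(2/λ)/2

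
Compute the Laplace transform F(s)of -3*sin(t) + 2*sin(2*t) 4/(s^2 + 4) - 3/(s^2 + 1)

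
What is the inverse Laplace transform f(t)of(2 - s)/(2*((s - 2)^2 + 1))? -exp(2*t)*cos(t)/2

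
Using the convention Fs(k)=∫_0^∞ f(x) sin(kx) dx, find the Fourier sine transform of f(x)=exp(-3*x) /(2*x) atan(k/3) /2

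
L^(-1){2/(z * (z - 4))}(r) exp(2 * r) * sinh(2 * r)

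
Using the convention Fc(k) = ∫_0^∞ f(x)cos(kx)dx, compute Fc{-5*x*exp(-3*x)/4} 5*(k^2 - 9)/(4*(k^2 + 9)^2)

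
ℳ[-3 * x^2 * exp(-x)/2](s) -3 * gamma(s + 2)/2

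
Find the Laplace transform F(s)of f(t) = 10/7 10/(7*s)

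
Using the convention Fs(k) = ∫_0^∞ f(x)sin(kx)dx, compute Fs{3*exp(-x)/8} 3*k/(8*(k^2+1))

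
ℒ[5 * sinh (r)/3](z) 5/ (3 * (z^2 - 1))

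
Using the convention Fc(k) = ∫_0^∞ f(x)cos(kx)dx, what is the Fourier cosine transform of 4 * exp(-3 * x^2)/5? 2 * sqrt(3) * sqrt(pi) * exp(-k^2/12)/15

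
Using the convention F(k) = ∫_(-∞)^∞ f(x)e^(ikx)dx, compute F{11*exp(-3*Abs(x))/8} 33/(4*(k^2 + 9))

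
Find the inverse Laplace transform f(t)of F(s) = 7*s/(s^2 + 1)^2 7*t*sin(t)/2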